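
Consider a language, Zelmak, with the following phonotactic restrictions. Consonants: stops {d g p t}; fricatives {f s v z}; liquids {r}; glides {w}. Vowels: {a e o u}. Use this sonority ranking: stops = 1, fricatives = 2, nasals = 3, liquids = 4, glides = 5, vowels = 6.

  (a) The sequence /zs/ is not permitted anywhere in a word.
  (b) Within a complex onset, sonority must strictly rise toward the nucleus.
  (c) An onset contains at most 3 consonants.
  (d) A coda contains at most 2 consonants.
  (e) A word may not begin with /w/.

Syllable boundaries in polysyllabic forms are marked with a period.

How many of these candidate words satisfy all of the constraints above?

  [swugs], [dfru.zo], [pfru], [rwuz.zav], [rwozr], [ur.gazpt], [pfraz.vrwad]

6

[swugs] — σ1 onset /sw/ (2→5 rises), coda /gs/ (2C) ok → well-formed
[dfru.zo] — σ1 onset /dfr/ (1→2→4 rises), coda /∅/ ok; σ2 onset /z/, coda /∅/ ok → well-formed
[pfru] — σ1 onset /pfr/ (1→2→4 rises), coda /∅/ ok → well-formed
[rwuz.zav] — σ1 onset /rw/ (4→5 rises), coda /z/ ok; σ2 onset /z/, coda /v/ ok → well-formed
[rwozr] — σ1 onset /rw/ (4→5 rises), coda /zr/ (2C) ok → well-formed
[ur.gazpt] — violates constraint (d): syllable 2 coda /zpt/ has 3 consonants (> 2) → ill-formed
[pfraz.vrwad] — σ1 onset /pfr/ (1→2→4 rises), coda /z/ ok; σ2 onset /vrw/ (2→4→5 rises), coda /d/ ok → well-formed
Well-formed: [swugs], [dfru.zo], [pfru], [rwuz.zav], [rwozr], [pfraz.vrwad] → 6.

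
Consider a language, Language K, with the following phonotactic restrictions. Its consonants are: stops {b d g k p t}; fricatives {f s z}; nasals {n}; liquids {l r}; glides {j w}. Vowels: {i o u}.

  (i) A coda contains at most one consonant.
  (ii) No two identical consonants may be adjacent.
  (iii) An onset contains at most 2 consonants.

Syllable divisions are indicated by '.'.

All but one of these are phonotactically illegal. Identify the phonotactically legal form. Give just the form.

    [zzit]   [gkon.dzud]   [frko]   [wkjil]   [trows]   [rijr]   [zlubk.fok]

[gkon.dzud]

[zzit] — violates constraint (ii): adjacent identical consonants /zz/ → phonotactically illegal
[gkon.dzud] — σ1 onset /gk/ (2C), coda /n/ ok; σ2 onset /dz/ (2C), coda /d/ ok → phonotactically legal
[frko] — violates constraint (iii): syllable 1 onset /frk/ has 3 consonants (> 2) → phonotactically illegal
[wkjil] — violates constraint (iii): syllable 1 onset /wkj/ has 3 consonants (> 2) → phonotactically illegal
[trows] — violates constraint (i): syllable 1 coda /ws/ has 2 consonants (> 1) → phonotactically illegal
[rijr] — violates constraint (i): syllable 1 coda /jr/ has 2 consonants (> 1) → phonotactically illegal
[zlubk.fok] — violates constraint (i): syllable 1 coda /bk/ has 2 consonants (> 1) → phonotactically illegal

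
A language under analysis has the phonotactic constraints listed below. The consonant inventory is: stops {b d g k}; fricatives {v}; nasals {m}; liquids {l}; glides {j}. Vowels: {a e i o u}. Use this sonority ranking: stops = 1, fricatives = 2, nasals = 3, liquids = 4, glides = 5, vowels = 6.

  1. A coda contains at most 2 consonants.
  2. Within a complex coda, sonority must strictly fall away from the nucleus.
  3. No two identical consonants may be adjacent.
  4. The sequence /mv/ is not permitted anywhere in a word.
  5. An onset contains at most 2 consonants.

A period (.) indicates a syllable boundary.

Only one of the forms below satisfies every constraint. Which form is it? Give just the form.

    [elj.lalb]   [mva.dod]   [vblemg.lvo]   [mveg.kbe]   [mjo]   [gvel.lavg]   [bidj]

[elj.lalb] — violates constraint 2: syllable 1 coda /lj/: /l/ (liquid, 4) → /j/ (glide, 5) does not fall → not permitted
[mva.dod] — violates constraint 4: contains banned sequence /mv/ → not permitted
[vblemg.lvo] — violates constraint 5: syllable 1 onset /vbl/ has 3 consonants (> 2) → not permitted
[mveg.kbe] — violates constraint 4: contains banned sequence /mv/ → not permitted
[mjo] — σ1 onset /mj/ (2C), coda /∅/ ok → permitted
[gvel.lavg] — violates constraint 3: adjacent identical consonants /ll/ → not permitted
[bidj] — violates constraint 2: syllable 1 coda /dj/: /d/ (stop, 1) → /j/ (glide, 5) does not fall → not permitted

[mjo]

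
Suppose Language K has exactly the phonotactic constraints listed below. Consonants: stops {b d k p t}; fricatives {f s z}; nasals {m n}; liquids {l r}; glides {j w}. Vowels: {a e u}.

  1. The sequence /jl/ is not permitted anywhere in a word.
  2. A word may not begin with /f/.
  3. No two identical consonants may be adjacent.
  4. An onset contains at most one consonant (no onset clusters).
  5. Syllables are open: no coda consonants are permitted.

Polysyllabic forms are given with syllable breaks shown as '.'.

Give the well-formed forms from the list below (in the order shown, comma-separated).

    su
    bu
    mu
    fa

su — σ1 onset /s/, coda /∅/ ok → well-formed
bu — σ1 onset /b/, coda /∅/ ok → well-formed
mu — σ1 onset /m/, coda /∅/ ok → well-formed
fa — violates constraint 2: word begins with /f/ → ill-formed

su, bu, mu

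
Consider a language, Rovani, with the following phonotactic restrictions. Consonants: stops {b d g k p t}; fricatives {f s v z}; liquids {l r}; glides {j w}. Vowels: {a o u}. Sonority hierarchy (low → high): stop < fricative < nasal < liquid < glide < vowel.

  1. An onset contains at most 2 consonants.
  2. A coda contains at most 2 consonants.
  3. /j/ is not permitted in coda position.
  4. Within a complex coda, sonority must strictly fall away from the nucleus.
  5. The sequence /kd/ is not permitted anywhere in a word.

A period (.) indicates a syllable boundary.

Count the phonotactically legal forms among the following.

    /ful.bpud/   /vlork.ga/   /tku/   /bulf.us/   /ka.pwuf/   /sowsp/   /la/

6

/ful.bpud/ — σ1 onset /f/, coda /l/ ok; σ2 onset /bp/ (2C), coda /d/ ok → phonotactically legal
/vlork.ga/ — σ1 onset /vl/ (2C), coda /rk/ (4→1 falls) ok; σ2 onset /g/, coda /∅/ ok → phonotactically legal
/tku/ — σ1 onset /tk/ (2C), coda /∅/ ok → phonotactically legal
/bulf.us/ — σ1 onset /b/, coda /lf/ (4→2 falls) ok; σ2 onset /∅/, coda /s/ ok → phonotactically legal
/ka.pwuf/ — σ1 onset /k/, coda /∅/ ok; σ2 onset /pw/ (2C), coda /f/ ok → phonotactically legal
/sowsp/ — violates constraint 2: syllable 1 coda /wsp/ has 3 consonants (> 2) → phonotactically illegal
/la/ — σ1 onset /l/, coda /∅/ ok → phonotactically legal
Phonotactically legal: /ful.bpud/, /vlork.ga/, /tku/, /bulf.us/, /ka.pwuf/, /la/ → 6.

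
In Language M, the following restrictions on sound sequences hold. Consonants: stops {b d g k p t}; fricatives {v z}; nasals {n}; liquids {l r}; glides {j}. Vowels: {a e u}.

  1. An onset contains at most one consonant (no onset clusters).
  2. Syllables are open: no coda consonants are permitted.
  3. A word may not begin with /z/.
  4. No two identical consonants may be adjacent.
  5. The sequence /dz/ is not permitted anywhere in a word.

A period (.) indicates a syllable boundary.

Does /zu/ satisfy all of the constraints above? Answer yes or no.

no

/zu/ — violates constraint 3: word begins with /z/ → phonotactically illegal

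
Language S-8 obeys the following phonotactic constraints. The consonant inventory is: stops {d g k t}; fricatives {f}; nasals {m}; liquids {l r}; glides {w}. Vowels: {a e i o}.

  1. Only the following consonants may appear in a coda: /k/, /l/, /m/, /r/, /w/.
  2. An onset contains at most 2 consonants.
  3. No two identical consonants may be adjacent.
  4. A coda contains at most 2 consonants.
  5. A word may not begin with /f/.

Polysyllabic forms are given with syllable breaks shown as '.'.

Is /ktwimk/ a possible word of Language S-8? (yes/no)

/ktwimk/ — violates constraint 2: syllable 1 onset /ktw/ has 3 consonants (> 2) → illicit

no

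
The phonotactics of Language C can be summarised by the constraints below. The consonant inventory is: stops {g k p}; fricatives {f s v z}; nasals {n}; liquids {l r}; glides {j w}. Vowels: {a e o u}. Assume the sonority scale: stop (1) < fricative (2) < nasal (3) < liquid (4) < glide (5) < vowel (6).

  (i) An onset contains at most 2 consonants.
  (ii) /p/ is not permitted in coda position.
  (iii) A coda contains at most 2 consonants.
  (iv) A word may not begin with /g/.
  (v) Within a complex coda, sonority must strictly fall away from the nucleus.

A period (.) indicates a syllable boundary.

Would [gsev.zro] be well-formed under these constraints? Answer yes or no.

[gsev.zro] — violates constraint (iv): word begins with /g/ → ill-formed

no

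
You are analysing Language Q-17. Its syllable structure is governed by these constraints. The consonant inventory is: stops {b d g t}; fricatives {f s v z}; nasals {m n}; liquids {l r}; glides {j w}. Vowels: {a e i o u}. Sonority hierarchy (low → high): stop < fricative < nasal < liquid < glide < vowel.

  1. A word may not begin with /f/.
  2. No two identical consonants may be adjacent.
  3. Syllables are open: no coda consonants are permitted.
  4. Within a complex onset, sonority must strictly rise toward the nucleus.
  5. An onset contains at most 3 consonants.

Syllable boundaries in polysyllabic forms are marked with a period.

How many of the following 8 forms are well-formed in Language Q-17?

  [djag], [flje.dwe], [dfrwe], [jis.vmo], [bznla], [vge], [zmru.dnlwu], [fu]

0

[djag] — violates constraint 3: syllable 1 coda /g/ has 1 consonant (> 0) → ill-formed
[flje.dwe] — violates constraint 1: word begins with /f/ → ill-formed
[dfrwe] — violates constraint 5: syllable 1 onset /dfrw/ has 4 consonants (> 3) → ill-formed
[jis.vmo] — violates constraint 3: syllable 1 coda /s/ has 1 consonant (> 0) → ill-formed
[bznla] — violates constraint 5: syllable 1 onset /bznl/ has 4 consonants (> 3) → ill-formed
[vge] — violates constraint 4: syllable 1 onset /vg/: /v/ (fricative, 2) → /g/ (stop, 1) does not rise → ill-formed
[zmru.dnlwu] — violates constraint 5: syllable 2 onset /dnlw/ has 4 consonants (> 3) → ill-formed
[fu] — violates constraint 1: word begins with /f/ → ill-formed
No form is well-formed → 0.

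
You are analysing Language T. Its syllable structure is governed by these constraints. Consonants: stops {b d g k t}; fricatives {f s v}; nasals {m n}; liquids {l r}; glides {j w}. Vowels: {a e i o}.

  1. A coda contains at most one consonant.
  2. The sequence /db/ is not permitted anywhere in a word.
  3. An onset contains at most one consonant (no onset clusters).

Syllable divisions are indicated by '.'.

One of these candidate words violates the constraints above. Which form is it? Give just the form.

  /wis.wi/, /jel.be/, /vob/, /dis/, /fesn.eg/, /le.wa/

/fesn.eg/

/wis.wi/ — σ1 onset /w/, coda /s/ ok; σ2 onset /w/, coda /∅/ ok → licit
/jel.be/ — σ1 onset /j/, coda /l/ ok; σ2 onset /b/, coda /∅/ ok → licit
/vob/ — σ1 onset /v/, coda /b/ ok → licit
/dis/ — σ1 onset /d/, coda /s/ ok → licit
/fesn.eg/ — violates constraint 1: syllable 1 coda /sn/ has 2 consonants (> 1) → illicit
/le.wa/ — σ1 onset /l/, coda /∅/ ok; σ2 onset /w/, coda /∅/ ok → licit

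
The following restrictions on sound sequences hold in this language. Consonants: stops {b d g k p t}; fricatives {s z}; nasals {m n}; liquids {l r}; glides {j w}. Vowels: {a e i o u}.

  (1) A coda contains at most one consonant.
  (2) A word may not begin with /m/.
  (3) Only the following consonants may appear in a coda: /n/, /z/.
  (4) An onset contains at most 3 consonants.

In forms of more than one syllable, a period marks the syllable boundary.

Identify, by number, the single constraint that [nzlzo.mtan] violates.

[nzlzo.mtan]: syllable 1 onset /nzlz/ has 4 consonants (> 3).
This is a violation of constraint 4: "An onset contains at most 3 consonants."
The remaining constraints (1, 2, 3) are satisfied.

4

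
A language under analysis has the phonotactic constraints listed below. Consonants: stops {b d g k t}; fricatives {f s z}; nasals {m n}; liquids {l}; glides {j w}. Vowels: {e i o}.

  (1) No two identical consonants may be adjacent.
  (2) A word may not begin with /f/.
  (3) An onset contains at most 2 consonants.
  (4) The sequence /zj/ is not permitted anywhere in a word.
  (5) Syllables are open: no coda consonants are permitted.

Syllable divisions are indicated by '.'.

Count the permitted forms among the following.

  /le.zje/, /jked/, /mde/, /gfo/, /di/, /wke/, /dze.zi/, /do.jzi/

/le.zje/ — violates constraint 4: contains banned sequence /zj/ → not permitted
/jked/ — violates constraint 5: syllable 1 coda /d/ has 1 consonant (> 0) → not permitted
/mde/ — σ1 onset /md/ (2C), coda /∅/ ok → permitted
/gfo/ — σ1 onset /gf/ (2C), coda /∅/ ok → permitted
/di/ — σ1 onset /d/, coda /∅/ ok → permitted
/wke/ — σ1 onset /wk/ (2C), coda /∅/ ok → permitted
/dze.zi/ — σ1 onset /dz/ (2C), coda /∅/ ok; σ2 onset /z/, coda /∅/ ok → permitted
/do.jzi/ — σ1 onset /d/, coda /∅/ ok; σ2 onset /jz/ (2C), coda /∅/ ok → permitted
Permitted: /mde/, /gfo/, /di/, /wke/, /dze.zi/, /do.jzi/ → 6.

6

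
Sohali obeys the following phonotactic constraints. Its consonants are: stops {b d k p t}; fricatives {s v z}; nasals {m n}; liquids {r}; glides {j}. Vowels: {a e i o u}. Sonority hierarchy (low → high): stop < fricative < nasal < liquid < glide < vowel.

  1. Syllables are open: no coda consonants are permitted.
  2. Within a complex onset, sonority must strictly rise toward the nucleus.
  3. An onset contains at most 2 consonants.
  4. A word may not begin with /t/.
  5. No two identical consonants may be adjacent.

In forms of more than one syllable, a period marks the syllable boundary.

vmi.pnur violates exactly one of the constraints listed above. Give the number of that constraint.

vmi.pnur: syllable 2 coda /r/ has 1 consonant (> 0).
This is a violation of constraint 1: "Syllables are open: no coda consonants are permitted."
The remaining constraints (2, 3, 4, 5) are satisfied.

1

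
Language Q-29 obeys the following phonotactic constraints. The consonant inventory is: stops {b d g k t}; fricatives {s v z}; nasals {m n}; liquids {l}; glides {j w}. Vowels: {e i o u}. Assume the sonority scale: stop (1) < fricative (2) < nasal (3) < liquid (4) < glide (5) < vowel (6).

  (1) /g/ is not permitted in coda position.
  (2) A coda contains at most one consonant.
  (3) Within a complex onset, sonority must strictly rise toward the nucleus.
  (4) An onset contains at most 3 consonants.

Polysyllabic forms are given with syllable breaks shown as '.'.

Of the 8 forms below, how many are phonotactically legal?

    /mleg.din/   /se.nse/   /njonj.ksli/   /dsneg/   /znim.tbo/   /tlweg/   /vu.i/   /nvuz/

1

/mleg.din/ — violates constraint 1: syllable 1 coda contains /g/ → phonotactically illegal
/se.nse/ — violates constraint 3: syllable 2 onset /ns/: /n/ (nasal, 3) → /s/ (fricative, 2) does not rise → phonotactically illegal
/njonj.ksli/ — violates constraint 2: syllable 1 coda /nj/ has 2 consonants (> 1) → phonotactically illegal
/dsneg/ — violates constraint 1: syllable 1 coda contains /g/ → phonotactically illegal
/znim.tbo/ — violates constraint 3: syllable 2 onset /tb/: /t/ (stop, 1) → /b/ (stop, 1) does not rise → phonotactically illegal
/tlweg/ — violates constraint 1: syllable 1 coda contains /g/ → phonotactically illegal
/vu.i/ — σ1 onset /v/, coda /∅/ ok; σ2 onset /∅/, coda /∅/ ok → phonotactically legal
/nvuz/ — violates constraint 3: syllable 1 onset /nv/: /n/ (nasal, 3) → /v/ (fricative, 2) does not rise → phonotactically illegal
Phonotactically legal: /vu.i/ → 1.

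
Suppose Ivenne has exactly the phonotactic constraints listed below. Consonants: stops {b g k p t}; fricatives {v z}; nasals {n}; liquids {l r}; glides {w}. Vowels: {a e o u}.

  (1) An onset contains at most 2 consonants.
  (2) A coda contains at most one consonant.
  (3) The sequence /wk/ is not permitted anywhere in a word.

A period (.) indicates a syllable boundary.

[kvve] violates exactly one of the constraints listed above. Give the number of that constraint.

1

[kvve]: syllable 1 onset /kvv/ has 3 consonants (> 2).
This is a violation of constraint 1: "An onset contains at most 2 consonants."
The remaining constraints (2, 3) are satisfied.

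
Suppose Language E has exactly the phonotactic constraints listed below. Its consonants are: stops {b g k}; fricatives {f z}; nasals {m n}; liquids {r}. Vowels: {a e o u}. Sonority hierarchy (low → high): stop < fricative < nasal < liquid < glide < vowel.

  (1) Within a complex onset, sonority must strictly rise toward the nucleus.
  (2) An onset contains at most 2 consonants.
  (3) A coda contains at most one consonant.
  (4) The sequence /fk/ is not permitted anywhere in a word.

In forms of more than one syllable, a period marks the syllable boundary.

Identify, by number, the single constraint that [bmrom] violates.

2

[bmrom]: syllable 1 onset /bmr/ has 3 consonants (> 2).
This is a violation of constraint 2: "An onset contains at most 2 consonants."
The remaining constraints (1, 3, 4) are satisfied.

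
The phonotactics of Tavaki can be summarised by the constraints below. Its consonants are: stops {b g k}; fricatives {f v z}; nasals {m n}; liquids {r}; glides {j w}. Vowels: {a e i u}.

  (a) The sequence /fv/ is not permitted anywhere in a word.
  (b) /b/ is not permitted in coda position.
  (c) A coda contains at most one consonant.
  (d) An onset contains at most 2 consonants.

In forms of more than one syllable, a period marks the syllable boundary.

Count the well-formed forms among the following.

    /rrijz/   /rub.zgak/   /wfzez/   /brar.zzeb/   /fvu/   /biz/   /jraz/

2

/rrijz/ — violates constraint (c): syllable 1 coda /jz/ has 2 consonants (> 1) → ill-formed
/rub.zgak/ — violates constraint (b): syllable 1 coda contains /b/ → ill-formed
/wfzez/ — violates constraint (d): syllable 1 onset /wfz/ has 3 consonants (> 2) → ill-formed
/brar.zzeb/ — violates constraint (b): syllable 2 coda contains /b/ → ill-formed
/fvu/ — violates constraint (a): contains banned sequence /fv/ → ill-formed
/biz/ — σ1 onset /b/, coda /z/ ok → well-formed
/jraz/ — σ1 onset /jr/ (2C), coda /z/ ok → well-formed
Well-formed: /biz/, /jraz/ → 2.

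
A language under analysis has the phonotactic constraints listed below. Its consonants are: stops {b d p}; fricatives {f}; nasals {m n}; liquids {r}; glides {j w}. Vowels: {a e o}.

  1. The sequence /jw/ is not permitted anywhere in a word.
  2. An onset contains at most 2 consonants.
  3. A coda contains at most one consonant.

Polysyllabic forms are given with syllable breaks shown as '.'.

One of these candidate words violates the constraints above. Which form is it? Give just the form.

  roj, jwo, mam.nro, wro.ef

roj — σ1 onset /r/, coda /j/ ok → phonotactically legal
jwo — violates constraint 1: contains banned sequence /jw/ → phonotactically illegal
mam.nro — σ1 onset /m/, coda /m/ ok; σ2 onset /nr/ (2C), coda /∅/ ok → phonotactically legal
wro.ef — σ1 onset /wr/ (2C), coda /∅/ ok; σ2 onset /∅/, coda /f/ ok → phonotactically legal

jwo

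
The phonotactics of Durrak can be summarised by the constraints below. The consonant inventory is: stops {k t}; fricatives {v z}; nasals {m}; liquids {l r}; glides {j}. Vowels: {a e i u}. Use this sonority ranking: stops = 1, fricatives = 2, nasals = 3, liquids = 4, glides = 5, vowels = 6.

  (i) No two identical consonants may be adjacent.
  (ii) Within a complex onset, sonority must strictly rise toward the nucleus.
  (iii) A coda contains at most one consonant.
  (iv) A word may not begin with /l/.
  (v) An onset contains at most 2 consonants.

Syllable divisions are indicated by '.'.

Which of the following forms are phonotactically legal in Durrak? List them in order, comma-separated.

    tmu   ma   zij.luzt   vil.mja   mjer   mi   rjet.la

tmu — σ1 onset /tm/ (1→3 rises), coda /∅/ ok → phonotactically legal
ma — σ1 onset /m/, coda /∅/ ok → phonotactically legal
zij.luzt — violates constraint (iii): syllable 2 coda /zt/ has 2 consonants (> 1) → phonotactically illegal
vil.mja — σ1 onset /v/, coda /l/ ok; σ2 onset /mj/ (3→5 rises), coda /∅/ ok → phonotactically legal
mjer — σ1 onset /mj/ (3→5 rises), coda /r/ ok → phonotactically legal
mi — σ1 onset /m/, coda /∅/ ok → phonotactically legal
rjet.la — σ1 onset /rj/ (4→5 rises), coda /t/ ok; σ2 onset /l/, coda /∅/ ok → phonotactically legal

tmu, ma, vil.mja, mjer, mi, rjet.la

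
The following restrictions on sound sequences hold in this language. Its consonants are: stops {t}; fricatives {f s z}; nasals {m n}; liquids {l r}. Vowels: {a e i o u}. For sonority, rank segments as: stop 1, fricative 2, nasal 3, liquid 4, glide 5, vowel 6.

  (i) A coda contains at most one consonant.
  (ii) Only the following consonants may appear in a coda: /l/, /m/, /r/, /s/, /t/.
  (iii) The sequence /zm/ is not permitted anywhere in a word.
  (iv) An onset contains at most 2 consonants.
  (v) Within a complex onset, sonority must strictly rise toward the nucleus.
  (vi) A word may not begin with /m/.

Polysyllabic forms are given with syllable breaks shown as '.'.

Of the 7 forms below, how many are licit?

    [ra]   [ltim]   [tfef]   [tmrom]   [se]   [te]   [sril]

[ra] — σ1 onset /r/, coda /∅/ ok → licit
[ltim] — violates constraint (v): syllable 1 onset /lt/: /l/ (liquid, 4) → /t/ (stop, 1) does not rise → illicit
[tfef] — violates constraint (ii): syllable 1 coda contains /f/, which is not a licensed coda consonant → illicit
[tmrom] — violates constraint (iv): syllable 1 onset /tmr/ has 3 consonants (> 2) → illicit
[se] — σ1 onset /s/, coda /∅/ ok → licit
[te] — σ1 onset /t/, coda /∅/ ok → licit
[sril] — σ1 onset /sr/ (2→4 rises), coda /l/ ok → licit
Licit: [ra], [se], [te], [sril] → 4.

4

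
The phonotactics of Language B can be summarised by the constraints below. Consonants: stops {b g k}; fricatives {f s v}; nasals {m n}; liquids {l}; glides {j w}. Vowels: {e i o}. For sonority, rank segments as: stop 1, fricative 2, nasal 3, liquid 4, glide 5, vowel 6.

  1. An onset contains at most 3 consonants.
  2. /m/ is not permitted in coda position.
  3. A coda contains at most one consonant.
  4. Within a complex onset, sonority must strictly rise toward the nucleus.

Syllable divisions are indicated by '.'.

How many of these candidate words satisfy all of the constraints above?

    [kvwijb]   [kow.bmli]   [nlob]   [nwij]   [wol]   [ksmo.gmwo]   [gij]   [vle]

7

[kvwijb] — violates constraint 3: syllable 1 coda /jb/ has 2 consonants (> 1) → phonotactically illegal
[kow.bmli] — σ1 onset /k/, coda /w/ ok; σ2 onset /bml/ (1→3→4 rises), coda /∅/ ok → phonotactically legal
[nlob] — σ1 onset /nl/ (3→4 rises), coda /b/ ok → phonotactically legal
[nwij] — σ1 onset /nw/ (3→5 rises), coda /j/ ok → phonotactically legal
[wol] — σ1 onset /w/, coda /l/ ok → phonotactically legal
[ksmo.gmwo] — σ1 onset /ksm/ (1→2→3 rises), coda /∅/ ok; σ2 onset /gmw/ (1→3→5 rises), coda /∅/ ok → phonotactically legal
[gij] — σ1 onset /g/, coda /j/ ok → phonotactically legal
[vle] — σ1 onset /vl/ (2→4 rises), coda /∅/ ok → phonotactically legal
Phonotactically legal: [kow.bmli], [nlob], [nwij], [wol], [ksmo.gmwo], [gij], [vle] → 7.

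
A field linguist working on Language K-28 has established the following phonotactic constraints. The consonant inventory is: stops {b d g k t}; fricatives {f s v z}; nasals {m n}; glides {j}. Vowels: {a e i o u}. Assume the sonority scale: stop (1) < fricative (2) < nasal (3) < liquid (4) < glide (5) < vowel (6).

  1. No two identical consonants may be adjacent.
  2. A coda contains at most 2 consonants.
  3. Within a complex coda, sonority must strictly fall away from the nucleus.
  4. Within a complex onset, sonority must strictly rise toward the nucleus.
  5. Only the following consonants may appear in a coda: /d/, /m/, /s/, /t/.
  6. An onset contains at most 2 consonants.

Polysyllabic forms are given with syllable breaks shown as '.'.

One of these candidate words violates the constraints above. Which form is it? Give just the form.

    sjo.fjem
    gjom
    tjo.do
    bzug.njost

sjo.fjem — σ1 onset /sj/ (2→5 rises), coda /∅/ ok; σ2 onset /fj/ (2→5 rises), coda /m/ ok → phonotactically legal
gjom — σ1 onset /gj/ (1→5 rises), coda /m/ ok → phonotactically legal
tjo.do — σ1 onset /tj/ (1→5 rises), coda /∅/ ok; σ2 onset /d/, coda /∅/ ok → phonotactically legal
bzug.njost — violates constraint 5: syllable 1 coda contains /g/, which is not a licensed coda consonant → phonotactically illegal

bzug.njost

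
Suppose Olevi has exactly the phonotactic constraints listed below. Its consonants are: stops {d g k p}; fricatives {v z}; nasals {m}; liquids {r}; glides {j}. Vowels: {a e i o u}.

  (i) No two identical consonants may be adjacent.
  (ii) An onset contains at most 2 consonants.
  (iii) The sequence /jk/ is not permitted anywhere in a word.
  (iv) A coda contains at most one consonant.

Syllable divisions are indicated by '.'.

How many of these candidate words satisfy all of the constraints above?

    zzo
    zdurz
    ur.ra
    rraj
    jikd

zzo — violates constraint (i): adjacent identical consonants /zz/ → ill-formed
zdurz — violates constraint (iv): syllable 1 coda /rz/ has 2 consonants (> 1) → ill-formed
ur.ra — violates constraint (i): adjacent identical consonants /rr/ → ill-formed
rraj — violates constraint (i): adjacent identical consonants /rr/ → ill-formed
jikd — violates constraint (iv): syllable 1 coda /kd/ has 2 consonants (> 1) → ill-formed
No form is well-formed → 0.

0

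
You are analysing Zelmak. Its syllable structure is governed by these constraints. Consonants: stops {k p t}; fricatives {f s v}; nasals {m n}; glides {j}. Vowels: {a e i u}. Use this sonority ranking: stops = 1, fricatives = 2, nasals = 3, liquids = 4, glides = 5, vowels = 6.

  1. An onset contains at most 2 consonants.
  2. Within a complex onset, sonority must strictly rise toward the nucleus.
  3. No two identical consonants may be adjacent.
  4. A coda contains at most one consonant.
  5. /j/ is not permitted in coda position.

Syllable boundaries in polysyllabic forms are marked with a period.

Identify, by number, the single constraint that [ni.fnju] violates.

1

[ni.fnju]: syllable 2 onset /fnj/ has 3 consonants (> 2).
This is a violation of constraint 1: "An onset contains at most 2 consonants."
The remaining constraints (2, 3, 4, 5) are satisfied.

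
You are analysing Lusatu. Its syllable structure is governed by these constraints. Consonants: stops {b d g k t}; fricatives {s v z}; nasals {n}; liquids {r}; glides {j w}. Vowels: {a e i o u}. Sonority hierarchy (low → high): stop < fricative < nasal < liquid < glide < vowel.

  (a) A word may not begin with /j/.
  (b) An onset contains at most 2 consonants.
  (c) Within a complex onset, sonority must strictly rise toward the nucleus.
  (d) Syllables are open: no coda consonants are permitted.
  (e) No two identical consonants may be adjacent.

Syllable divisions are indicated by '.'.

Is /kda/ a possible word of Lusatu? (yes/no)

no

/kda/ — violates constraint (c): syllable 1 onset /kd/: /k/ (stop, 1) → /d/ (stop, 1) does not rise → illicit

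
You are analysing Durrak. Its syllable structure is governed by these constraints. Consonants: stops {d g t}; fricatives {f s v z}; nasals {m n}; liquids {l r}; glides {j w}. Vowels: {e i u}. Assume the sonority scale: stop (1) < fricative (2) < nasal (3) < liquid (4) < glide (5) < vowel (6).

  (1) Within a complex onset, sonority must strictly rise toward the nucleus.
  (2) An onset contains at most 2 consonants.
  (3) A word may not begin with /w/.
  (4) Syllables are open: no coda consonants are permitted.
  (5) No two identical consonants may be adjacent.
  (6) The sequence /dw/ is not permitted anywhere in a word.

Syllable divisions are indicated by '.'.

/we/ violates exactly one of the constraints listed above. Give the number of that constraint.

3

/we/: word begins with /w/.
This is a violation of constraint 3: "A word may not begin with /w/."
The remaining constraints (1, 2, 4, 5, 6) are satisfied.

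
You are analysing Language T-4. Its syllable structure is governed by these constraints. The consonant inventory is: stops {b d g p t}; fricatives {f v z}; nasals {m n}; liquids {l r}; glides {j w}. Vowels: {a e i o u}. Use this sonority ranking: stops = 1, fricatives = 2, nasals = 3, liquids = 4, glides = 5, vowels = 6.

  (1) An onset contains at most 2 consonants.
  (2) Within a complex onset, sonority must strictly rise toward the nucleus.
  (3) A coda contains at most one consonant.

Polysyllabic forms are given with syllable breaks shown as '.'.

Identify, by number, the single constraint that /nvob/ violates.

2

/nvob/: syllable 1 onset /nv/: /n/ (nasal, 3) → /v/ (fricative, 2) does not rise.
This is a violation of constraint 2: "Within a complex onset, sonority must strictly rise toward the nucleus."
The remaining constraints (1, 3) are satisfied.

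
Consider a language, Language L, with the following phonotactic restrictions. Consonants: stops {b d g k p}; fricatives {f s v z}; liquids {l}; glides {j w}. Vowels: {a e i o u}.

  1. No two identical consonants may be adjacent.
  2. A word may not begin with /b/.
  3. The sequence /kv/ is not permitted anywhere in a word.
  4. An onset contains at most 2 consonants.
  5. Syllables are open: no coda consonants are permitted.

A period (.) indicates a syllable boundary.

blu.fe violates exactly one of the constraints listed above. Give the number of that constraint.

blu.fe: word begins with /b/.
This is a violation of constraint 2: "A word may not begin with /b/."
The remaining constraints (1, 3, 4, 5) are satisfied.

2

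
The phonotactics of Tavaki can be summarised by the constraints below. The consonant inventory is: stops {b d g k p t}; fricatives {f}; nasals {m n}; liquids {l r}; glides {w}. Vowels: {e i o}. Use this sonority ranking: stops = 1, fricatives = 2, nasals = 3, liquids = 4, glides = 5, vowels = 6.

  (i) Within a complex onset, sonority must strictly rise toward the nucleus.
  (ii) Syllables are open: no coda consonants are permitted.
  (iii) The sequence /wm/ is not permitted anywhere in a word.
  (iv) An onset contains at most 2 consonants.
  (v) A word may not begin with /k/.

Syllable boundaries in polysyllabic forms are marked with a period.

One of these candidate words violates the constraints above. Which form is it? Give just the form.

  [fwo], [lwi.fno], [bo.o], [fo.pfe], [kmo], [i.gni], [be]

[kmo]

[fwo] — σ1 onset /fw/ (2→5 rises), coda /∅/ ok → phonotactically legal
[lwi.fno] — σ1 onset /lw/ (4→5 rises), coda /∅/ ok; σ2 onset /fn/ (2→3 rises), coda /∅/ ok → phonotactically legal
[bo.o] — σ1 onset /b/, coda /∅/ ok; σ2 onset /∅/, coda /∅/ ok → phonotactically legal
[fo.pfe] — σ1 onset /f/, coda /∅/ ok; σ2 onset /pf/ (1→2 rises), coda /∅/ ok → phonotactically legal
[kmo] — violates constraint (v): word begins with /k/ → phonotactically illegal
[i.gni] — σ1 onset /∅/, coda /∅/ ok; σ2 onset /gn/ (1→3 rises), coda /∅/ ok → phonotactically legal
[be] — σ1 onset /b/, coda /∅/ ok → phonotactically legal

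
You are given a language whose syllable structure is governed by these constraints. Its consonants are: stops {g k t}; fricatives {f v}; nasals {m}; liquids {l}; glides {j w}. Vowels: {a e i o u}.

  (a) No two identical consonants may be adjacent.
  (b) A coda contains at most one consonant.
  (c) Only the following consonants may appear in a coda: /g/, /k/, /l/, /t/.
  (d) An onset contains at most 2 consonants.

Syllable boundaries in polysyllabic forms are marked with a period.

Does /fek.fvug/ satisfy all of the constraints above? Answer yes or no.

yes

/fek.fvug/ — σ1 onset /f/, coda /k/ ok; σ2 onset /fv/ (2C), coda /g/ ok → well-formed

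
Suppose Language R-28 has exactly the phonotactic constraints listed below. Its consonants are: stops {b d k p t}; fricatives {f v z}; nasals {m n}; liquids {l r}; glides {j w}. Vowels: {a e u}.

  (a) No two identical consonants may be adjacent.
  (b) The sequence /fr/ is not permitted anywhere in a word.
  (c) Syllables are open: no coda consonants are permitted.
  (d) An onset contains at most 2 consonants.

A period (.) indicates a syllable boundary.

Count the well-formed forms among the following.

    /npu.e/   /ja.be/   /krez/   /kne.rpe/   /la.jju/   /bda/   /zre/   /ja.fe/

6

/npu.e/ — σ1 onset /np/ (2C), coda /∅/ ok; σ2 onset /∅/, coda /∅/ ok → well-formed
/ja.be/ — σ1 onset /j/, coda /∅/ ok; σ2 onset /b/, coda /∅/ ok → well-formed
/krez/ — violates constraint (c): syllable 1 coda /z/ has 1 consonant (> 0) → ill-formed
/kne.rpe/ — σ1 onset /kn/ (2C), coda /∅/ ok; σ2 onset /rp/ (2C), coda /∅/ ok → well-formed
/la.jju/ — violates constraint (a): adjacent identical consonants /jj/ → ill-formed
/bda/ — σ1 onset /bd/ (2C), coda /∅/ ok → well-formed
/zre/ — σ1 onset /zr/ (2C), coda /∅/ ok → well-formed
/ja.fe/ — σ1 onset /j/, coda /∅/ ok; σ2 onset /f/, coda /∅/ ok → well-formed
Well-formed: /npu.e/, /ja.be/, /kne.rpe/, /bda/, /zre/, /ja.fe/ → 6.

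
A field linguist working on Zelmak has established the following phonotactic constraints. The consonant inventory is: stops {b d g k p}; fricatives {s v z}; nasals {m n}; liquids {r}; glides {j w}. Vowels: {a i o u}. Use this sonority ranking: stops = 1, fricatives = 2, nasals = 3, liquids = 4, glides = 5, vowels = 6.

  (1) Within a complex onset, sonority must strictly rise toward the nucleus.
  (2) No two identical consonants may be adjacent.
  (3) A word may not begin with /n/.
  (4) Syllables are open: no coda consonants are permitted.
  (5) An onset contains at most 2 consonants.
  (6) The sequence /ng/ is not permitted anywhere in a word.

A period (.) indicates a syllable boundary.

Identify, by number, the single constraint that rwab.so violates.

4

rwab.so: syllable 1 coda /b/ has 1 consonant (> 0).
This is a violation of constraint 4: "Syllables are open: no coda consonants are permitted."
The remaining constraints (1, 2, 3, 5, 6) are satisfied.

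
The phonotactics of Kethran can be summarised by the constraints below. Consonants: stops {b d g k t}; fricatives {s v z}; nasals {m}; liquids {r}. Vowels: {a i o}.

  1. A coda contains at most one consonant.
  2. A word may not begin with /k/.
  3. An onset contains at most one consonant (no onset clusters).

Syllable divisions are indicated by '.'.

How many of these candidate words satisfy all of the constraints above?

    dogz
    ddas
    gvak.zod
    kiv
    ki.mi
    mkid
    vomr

0

dogz — violates constraint 1: syllable 1 coda /gz/ has 2 consonants (> 1) → illicit
ddas — violates constraint 3: syllable 1 onset /dd/ has 2 consonants (> 1) → illicit
gvak.zod — violates constraint 3: syllable 1 onset /gv/ has 2 consonants (> 1) → illicit
kiv — violates constraint 2: word begins with /k/ → illicit
ki.mi — violates constraint 2: word begins with /k/ → illicit
mkid — violates constraint 3: syllable 1 onset /mk/ has 2 consonants (> 1) → illicit
vomr — violates constraint 1: syllable 1 coda /mr/ has 2 consonants (> 1) → illicit
No form is licit → 0.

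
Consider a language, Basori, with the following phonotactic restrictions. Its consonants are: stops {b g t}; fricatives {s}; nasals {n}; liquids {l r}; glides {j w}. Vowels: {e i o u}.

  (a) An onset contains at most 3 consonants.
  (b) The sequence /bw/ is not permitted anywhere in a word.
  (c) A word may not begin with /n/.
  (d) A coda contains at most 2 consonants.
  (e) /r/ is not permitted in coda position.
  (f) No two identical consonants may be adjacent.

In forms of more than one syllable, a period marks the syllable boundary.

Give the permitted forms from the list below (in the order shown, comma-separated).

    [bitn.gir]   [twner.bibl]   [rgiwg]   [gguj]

[bitn.gir] — violates constraint (e): syllable 2 coda contains /r/ → not permitted
[twner.bibl] — violates constraint (e): syllable 1 coda contains /r/ → not permitted
[rgiwg] — σ1 onset /rg/ (2C), coda /wg/ (2C) ok → permitted
[gguj] — violates constraint (f): adjacent identical consonants /gg/ → not permitted

[rgiwg]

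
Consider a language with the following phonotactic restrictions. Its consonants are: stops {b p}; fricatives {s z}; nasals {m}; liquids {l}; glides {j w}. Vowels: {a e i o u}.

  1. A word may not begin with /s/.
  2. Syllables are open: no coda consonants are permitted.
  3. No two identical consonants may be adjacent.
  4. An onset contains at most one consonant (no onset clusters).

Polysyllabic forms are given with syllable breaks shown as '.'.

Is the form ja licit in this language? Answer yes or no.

yes

ja — σ1 onset /j/, coda /∅/ ok → licit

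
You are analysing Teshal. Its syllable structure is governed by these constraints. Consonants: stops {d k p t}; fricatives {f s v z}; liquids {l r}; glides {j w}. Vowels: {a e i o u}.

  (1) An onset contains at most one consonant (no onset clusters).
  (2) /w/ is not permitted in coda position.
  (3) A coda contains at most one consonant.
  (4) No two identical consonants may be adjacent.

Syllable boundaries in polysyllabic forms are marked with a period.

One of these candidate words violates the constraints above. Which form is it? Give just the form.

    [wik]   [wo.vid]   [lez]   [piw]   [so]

[piw]

[wik] — σ1 onset /w/, coda /k/ ok → licit
[wo.vid] — σ1 onset /w/, coda /∅/ ok; σ2 onset /v/, coda /d/ ok → licit
[lez] — σ1 onset /l/, coda /z/ ok → licit
[piw] — violates constraint 2: syllable 1 coda contains /w/ → illicit
[so] — σ1 onset /s/, coda /∅/ ok → licit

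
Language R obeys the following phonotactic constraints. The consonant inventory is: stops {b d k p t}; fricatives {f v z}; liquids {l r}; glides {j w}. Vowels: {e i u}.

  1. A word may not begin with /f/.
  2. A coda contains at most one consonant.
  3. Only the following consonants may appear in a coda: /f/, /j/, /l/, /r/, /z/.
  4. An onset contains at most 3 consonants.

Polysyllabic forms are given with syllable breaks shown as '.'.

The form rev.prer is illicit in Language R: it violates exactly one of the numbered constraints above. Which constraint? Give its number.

3

rev.prer: syllable 1 coda contains /v/, which is not a licensed coda consonant.
This is a violation of constraint 3: "Only the following consonants may appear in a coda: /f/, /j/, /l/, /r/, /z/."
The remaining constraints (1, 2, 4) are satisfied.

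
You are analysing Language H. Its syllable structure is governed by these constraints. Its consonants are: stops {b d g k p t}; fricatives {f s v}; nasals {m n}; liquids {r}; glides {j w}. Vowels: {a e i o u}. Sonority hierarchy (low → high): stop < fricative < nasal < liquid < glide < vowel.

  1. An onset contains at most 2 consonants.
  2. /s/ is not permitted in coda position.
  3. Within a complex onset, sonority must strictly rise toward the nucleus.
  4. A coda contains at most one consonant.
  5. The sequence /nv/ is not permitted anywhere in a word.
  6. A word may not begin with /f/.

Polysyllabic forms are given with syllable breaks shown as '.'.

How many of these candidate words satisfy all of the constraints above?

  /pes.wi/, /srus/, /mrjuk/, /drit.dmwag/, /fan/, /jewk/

/pes.wi/ — violates constraint 2: syllable 1 coda contains /s/ → phonotactically illegal
/srus/ — violates constraint 2: syllable 1 coda contains /s/ → phonotactically illegal
/mrjuk/ — violates constraint 1: syllable 1 onset /mrj/ has 3 consonants (> 2) → phonotactically illegal
/drit.dmwag/ — violates constraint 1: syllable 2 onset /dmw/ has 3 consonants (> 2) → phonotactically illegal
/fan/ — violates constraint 6: word begins with /f/ → phonotactically illegal
/jewk/ — violates constraint 4: syllable 1 coda /wk/ has 2 consonants (> 1) → phonotactically illegal
No form is phonotactically legal → 0.

0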